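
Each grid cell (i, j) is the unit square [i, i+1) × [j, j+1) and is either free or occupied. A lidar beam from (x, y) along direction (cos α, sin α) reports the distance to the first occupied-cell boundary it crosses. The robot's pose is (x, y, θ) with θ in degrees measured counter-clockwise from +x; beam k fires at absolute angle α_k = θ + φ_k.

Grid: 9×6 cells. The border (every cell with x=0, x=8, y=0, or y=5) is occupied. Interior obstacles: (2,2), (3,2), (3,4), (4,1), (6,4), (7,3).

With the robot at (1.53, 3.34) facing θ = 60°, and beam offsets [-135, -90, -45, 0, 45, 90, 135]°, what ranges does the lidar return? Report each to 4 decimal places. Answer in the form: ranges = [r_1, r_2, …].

beam 1: φ=-135°, α=285°
  direction (0.2588, -0.9659); cell (1,3); t to first gridline: x 1.8159, y 0.3520 (then +3.8637 / +1.0353)
    (1,2) via y @ 0.3520
    (1,1) via y @ 1.3873
    (2,1) via x @ 1.8159
    (2,0) via y @ 2.4225  # hit
  → r_1 = 2.4225
beam 2: φ=-90°, α=330°
  direction (0.8660, -0.5000); cell (1,3); t to first gridline: x 0.5427, y 0.6800 (then +1.1547 / +2.0000)
    (2,3) via x @ 0.5427
    (2,2) via y @ 0.6800  # hit
  → r_2 = 0.6800
beam 3: φ=-45°, α=15°
  direction (0.9659, 0.2588); cell (1,3); t to first gridline: x 0.4866, y 2.5500 (then +1.0353 / +3.8637)
    (2,3) via x @ 0.4866
    (3,3) via x @ 1.5219
    (3,4) via y @ 2.5500  # hit
  → r_3 = 2.5500
beam 4: φ=0°, α=60°
  direction (0.5000, 0.8660); cell (1,3); t to first gridline: x 0.9400, y 0.7621 (then +2.0000 / +1.1547)
    (1,4) via y @ 0.7621
    (2,4) via x @ 0.9400
    (2,5) via y @ 1.9168  # hit
  → r_4 = 1.9168
beam 5: φ=45°, α=105°
  direction (-0.2588, 0.9659); cell (1,3); t to first gridline: x 2.0478, y 0.6833 (then +3.8637 / +1.0353)
    (1,4) via y @ 0.6833
    (1,5) via y @ 1.7186  # hit
  → r_5 = 1.7186
beam 6: φ=90°, α=150°
  direction (-0.8660, 0.5000); cell (1,3); t to first gridline: x 0.6120, y 1.3200 (then +1.1547 / +2.0000)
    (0,3) via x @ 0.6120  # hit
  → r_6 = 0.6120
beam 7: φ=135°, α=195°
  direction (-0.9659, -0.2588); cell (1,3); t to first gridline: x 0.5487, y 1.3137 (then +1.0353 / +3.8637)
    (0,3) via x @ 0.5487  # hit
  → r_7 = 0.5487

ranges = [2.4225, 0.6800, 2.5500, 1.9168, 1.7186, 0.6120, 0.5487]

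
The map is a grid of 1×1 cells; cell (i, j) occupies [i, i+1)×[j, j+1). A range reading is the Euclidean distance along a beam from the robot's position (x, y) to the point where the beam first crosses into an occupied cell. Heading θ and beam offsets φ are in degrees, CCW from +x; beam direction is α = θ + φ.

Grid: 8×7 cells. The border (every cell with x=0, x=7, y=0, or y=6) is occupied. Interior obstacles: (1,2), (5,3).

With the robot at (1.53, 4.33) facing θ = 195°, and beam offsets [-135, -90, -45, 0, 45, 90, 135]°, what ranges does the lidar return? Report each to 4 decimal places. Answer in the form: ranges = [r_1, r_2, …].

ranges = [1.9283, 1.7289, 0.6120, 0.5487, 1.0600, 1.3769, 6.3162]

beam 1: φ=-135°, α=60°
  cosα=0.5000 sinα=0.8660 | (1,4) | tMaxX 0.9400 tMaxY 0.7736 | tΔX 2.0000 tΔY 1.1547
    t=0.7736 [y] (1,5)
    t=0.9400 [x] (2,5)
    t=1.9283 [y] (2,6) — stop
  → r_1 = 1.9283
beam 2: φ=-90°, α=105°
  cosα=-0.2588 sinα=0.9659 | (1,4) | tMaxX 2.0478 tMaxY 0.6936 | tΔX 3.8637 tΔY 1.0353
    t=0.6936 [y] (1,5)
    t=1.7289 [y] (1,6) — stop
  → r_2 = 1.7289
beam 3: φ=-45°, α=150°
  cosα=-0.8660 sinα=0.5000 | (1,4) | tMaxX 0.6120 tMaxY 1.3400 | tΔX 1.1547 tΔY 2.0000
    t=0.6120 [x] (0,4) — stop
  → r_3 = 0.6120
beam 4: φ=0°, α=195°
  cosα=-0.9659 sinα=-0.2588 | (1,4) | tMaxX 0.5487 tMaxY 1.2750 | tΔX 1.0353 tΔY 3.8637
    t=0.5487 [x] (0,4) — stop
  → r_4 = 0.5487
beam 5: φ=45°, α=240°
  cosα=-0.5000 sinα=-0.8660 | (1,4) | tMaxX 1.0600 tMaxY 0.3811 | tΔX 2.0000 tΔY 1.1547
    t=0.3811 [y] (1,3)
    t=1.0600 [x] (0,3) — stop
  → r_5 = 1.0600
beam 6: φ=90°, α=285°
  cosα=0.2588 sinα=-0.9659 | (1,4) | tMaxX 1.8159 tMaxY 0.3416 | tΔX 3.8637 tΔY 1.0353
    t=0.3416 [y] (1,3)
    t=1.3769 [y] (1,2) — stop
  → r_6 = 1.3769
beam 7: φ=135°, α=330°
  cosα=0.8660 sinα=-0.5000 | (1,4) | tMaxX 0.5427 tMaxY 0.6600 | tΔX 1.1547 tΔY 2.0000
    t=0.5427 [x] (2,4)
    t=0.6600 [y] (2,3)
    t=1.6974 [x] (3,3)
    t=2.6600 [y] (3,2)
    t=2.8521 [x] (4,2)
    t=4.0068 [x] (5,2)
    t=4.6600 [y] (5,1)
    t=5.1615 [x] (6,1)
    t=6.3162 [x] (7,1) — stop
  → r_7 = 6.3162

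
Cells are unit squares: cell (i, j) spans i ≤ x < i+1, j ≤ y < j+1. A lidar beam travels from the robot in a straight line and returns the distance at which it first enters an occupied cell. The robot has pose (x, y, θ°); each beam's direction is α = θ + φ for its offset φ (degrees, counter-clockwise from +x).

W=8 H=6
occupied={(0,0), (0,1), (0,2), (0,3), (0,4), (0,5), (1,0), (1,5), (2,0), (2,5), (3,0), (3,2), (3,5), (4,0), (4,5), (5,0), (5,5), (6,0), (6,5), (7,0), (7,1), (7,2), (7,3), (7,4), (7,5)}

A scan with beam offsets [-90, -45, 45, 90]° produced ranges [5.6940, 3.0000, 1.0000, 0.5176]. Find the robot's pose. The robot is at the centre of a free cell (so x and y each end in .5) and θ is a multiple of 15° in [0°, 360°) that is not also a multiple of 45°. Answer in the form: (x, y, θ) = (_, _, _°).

(x, y, θ) = (6.5, 2.5, 255°)

The pose lattice has 23·16 = 368 candidates. Test each by forward raycasting.
  (6.5, 2.5, 300°): beam 1 = 3.0000 ≠ 5.6940 ✗
  (1.5, 2.5, 75°): beam 1 = 1.5529 ≠ 5.6940 ✗
  (2.5, 2.5, 75°): beam 1 = 0.5176 ≠ 5.6940 ✗
  (1.5, 2.5, 150°): beam 1 = 2.8868 ≠ 5.6940 ✗
  …
  (6.5, 2.5, 255°): r_1=5.6940, r_2=3.0000, r_3=1.0000, r_4=0.5176 — all match ✓
Unique over the lattice → pose = (6.5, 2.5, 255°).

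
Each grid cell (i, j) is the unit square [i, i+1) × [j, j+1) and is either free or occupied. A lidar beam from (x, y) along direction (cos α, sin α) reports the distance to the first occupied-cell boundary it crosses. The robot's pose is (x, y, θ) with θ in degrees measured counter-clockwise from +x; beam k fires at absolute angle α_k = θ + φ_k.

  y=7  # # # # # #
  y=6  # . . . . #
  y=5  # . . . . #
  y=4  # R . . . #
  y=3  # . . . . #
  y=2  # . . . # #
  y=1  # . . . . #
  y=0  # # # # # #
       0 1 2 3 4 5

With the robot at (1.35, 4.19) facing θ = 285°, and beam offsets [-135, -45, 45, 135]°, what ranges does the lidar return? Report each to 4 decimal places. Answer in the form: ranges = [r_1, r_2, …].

beam 1: φ=-135°, α=150°
  d=(-0.8660,0.5000)  start (1,4)  tX=0.4041 tY=1.6200  stride 1/|dx|=1.1547 1/|dy|=2.0000
    cross x-line → (0,4), t=0.4041 (wall)
  → r_1 = 0.4041
beam 2: φ=-45°, α=240°
  d=(-0.5000,-0.8660)  start (1,4)  tX=0.7000 tY=0.2194  stride 1/|dx|=2.0000 1/|dy|=1.1547
    cross y-line → (1,3), t=0.2194
    cross x-line → (0,3), t=0.7000 (wall)
  → r_2 = 0.7000
beam 3: φ=45°, α=330°
  d=(0.8660,-0.5000)  start (1,4)  tX=0.7506 tY=0.3800  stride 1/|dx|=1.1547 1/|dy|=2.0000
    cross y-line → (1,3), t=0.3800
    cross x-line → (2,3), t=0.7506
    cross x-line → (3,3), t=1.9053
    cross y-line → (3,2), t=2.3800
    cross x-line → (4,2), t=3.0600 (wall)
  → r_3 = 3.0600
beam 4: φ=135°, α=60°
  d=(0.5000,0.8660)  start (1,4)  tX=1.3000 tY=0.9353  stride 1/|dx|=2.0000 1/|dy|=1.1547
    cross y-line → (1,5), t=0.9353
    cross x-line → (2,5), t=1.3000
    cross y-line → (2,6), t=2.0900
    cross y-line → (2,7), t=3.2447 (wall)
  → r_4 = 3.2447

ranges = [0.4041, 0.7000, 3.0600, 3.2447]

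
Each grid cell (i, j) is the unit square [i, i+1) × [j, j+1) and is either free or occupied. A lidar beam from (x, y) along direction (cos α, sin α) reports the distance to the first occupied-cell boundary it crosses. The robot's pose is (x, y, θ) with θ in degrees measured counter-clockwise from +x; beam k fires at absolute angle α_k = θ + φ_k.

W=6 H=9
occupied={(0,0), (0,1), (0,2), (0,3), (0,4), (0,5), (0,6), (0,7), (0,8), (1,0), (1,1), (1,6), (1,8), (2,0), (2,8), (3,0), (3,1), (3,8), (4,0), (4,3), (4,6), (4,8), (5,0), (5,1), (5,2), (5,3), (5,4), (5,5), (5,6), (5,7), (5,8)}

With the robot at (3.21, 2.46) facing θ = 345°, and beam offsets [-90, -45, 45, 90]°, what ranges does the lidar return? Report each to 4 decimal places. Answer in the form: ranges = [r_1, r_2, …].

beam 1: φ=-90°, α=255°
  d=(-0.2588,-0.9659)  start (3,2)  tX=0.8114 tY=0.4762  stride 1/|dx|=3.8637 1/|dy|=1.0353
    cross y-line → (3,1), t=0.4762 (wall)
  → r_1 = 0.4762
beam 2: φ=-45°, α=300°
  d=(0.5000,-0.8660)  start (3,2)  tX=1.5800 tY=0.5312  stride 1/|dx|=2.0000 1/|dy|=1.1547
    cross y-line → (3,1), t=0.5312 (wall)
  → r_2 = 0.5312
beam 3: φ=45°, α=30°
  d=(0.8660,0.5000)  start (3,2)  tX=0.9122 tY=1.0800  stride 1/|dx|=1.1547 1/|dy|=2.0000
    cross x-line → (4,2), t=0.9122
    cross y-line → (4,3), t=1.0800 (wall)
  → r_3 = 1.0800
beam 4: φ=90°, α=75°
  d=(0.2588,0.9659)  start (3,2)  tX=3.0523 tY=0.5590  stride 1/|dx|=3.8637 1/|dy|=1.0353
    cross y-line → (3,3), t=0.5590
    cross y-line → (3,4), t=1.5943
    cross y-line → (3,5), t=2.6296
    cross x-line → (4,5), t=3.0523
    cross y-line → (4,6), t=3.6649 (wall)
  → r_4 = 3.6649

ranges = [0.4762, 0.5312, 1.0800, 3.6649]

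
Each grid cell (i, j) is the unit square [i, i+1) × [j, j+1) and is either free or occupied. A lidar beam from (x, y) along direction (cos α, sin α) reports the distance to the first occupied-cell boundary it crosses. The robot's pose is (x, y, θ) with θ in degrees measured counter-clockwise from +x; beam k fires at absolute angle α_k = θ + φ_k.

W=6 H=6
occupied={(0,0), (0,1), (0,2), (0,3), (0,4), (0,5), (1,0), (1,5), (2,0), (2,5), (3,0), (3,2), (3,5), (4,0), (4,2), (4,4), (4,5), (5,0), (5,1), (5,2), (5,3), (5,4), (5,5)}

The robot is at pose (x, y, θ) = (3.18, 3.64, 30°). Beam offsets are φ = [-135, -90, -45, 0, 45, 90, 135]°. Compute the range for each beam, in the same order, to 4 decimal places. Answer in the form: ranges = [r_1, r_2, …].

beam 1: φ=-135°, α=255°
  d=(-0.2588,-0.9659)  start (3,3)  tX=0.6955 tY=0.6626  stride 1/|dx|=3.8637 1/|dy|=1.0353
    cross y-line → (3,2), t=0.6626 (wall)
  → r_1 = 0.6626
beam 2: φ=-90°, α=300°
  d=(0.5000,-0.8660)  start (3,3)  tX=1.6400 tY=0.7390  stride 1/|dx|=2.0000 1/|dy|=1.1547
    cross y-line → (3,2), t=0.7390 (wall)
  → r_2 = 0.7390
beam 3: φ=-45°, α=345°
  d=(0.9659,-0.2588)  start (3,3)  tX=0.8489 tY=2.4728  stride 1/|dx|=1.0353 1/|dy|=3.8637
    cross x-line → (4,3), t=0.8489
    cross x-line → (5,3), t=1.8842 (wall)
  → r_3 = 1.8842
beam 4: φ=0°, α=30°
  d=(0.8660,0.5000)  start (3,3)  tX=0.9469 tY=0.7200  stride 1/|dx|=1.1547 1/|dy|=2.0000
    cross y-line → (3,4), t=0.7200
    cross x-line → (4,4), t=0.9469 (wall)
  → r_4 = 0.9469
beam 5: φ=45°, α=75°
  d=(0.2588,0.9659)  start (3,3)  tX=3.1682 tY=0.3727  stride 1/|dx|=3.8637 1/|dy|=1.0353
    cross y-line → (3,4), t=0.3727
    cross y-line → (3,5), t=1.4080 (wall)
  → r_5 = 1.4080
beam 6: φ=90°, α=120°
  d=(-0.5000,0.8660)  start (3,3)  tX=0.3600 tY=0.4157  stride 1/|dx|=2.0000 1/|dy|=1.1547
    cross x-line → (2,3), t=0.3600
    cross y-line → (2,4), t=0.4157
    cross y-line → (2,5), t=1.5704 (wall)
  → r_6 = 1.5704
beam 7: φ=135°, α=165°
  d=(-0.9659,0.2588)  start (3,3)  tX=0.1863 tY=1.3909  stride 1/|dx|=1.0353 1/|dy|=3.8637
    cross x-line → (2,3), t=0.1863
    cross x-line → (1,3), t=1.2216
    cross y-line → (1,4), t=1.3909
    cross x-line → (0,4), t=2.2569 (wall)
  → r_7 = 2.2569

ranges = [0.6626, 0.7390, 1.8842, 0.9469, 1.4080, 1.5704, 2.2569]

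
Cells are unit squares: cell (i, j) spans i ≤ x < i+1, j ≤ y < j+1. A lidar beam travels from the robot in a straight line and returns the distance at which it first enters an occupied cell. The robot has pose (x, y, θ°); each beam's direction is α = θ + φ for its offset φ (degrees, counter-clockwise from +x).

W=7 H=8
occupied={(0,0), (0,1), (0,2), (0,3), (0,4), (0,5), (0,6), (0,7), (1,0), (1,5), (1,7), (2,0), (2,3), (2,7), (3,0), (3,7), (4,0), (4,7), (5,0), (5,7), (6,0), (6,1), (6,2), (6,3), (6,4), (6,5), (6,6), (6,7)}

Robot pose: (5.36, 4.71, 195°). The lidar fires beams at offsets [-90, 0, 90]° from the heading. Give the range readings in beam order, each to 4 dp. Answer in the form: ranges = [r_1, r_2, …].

ranges = [2.3708, 2.7432, 2.4728]

beam 1: φ=-90°, α=105°
  d=(-0.2588,0.9659)  start (5,4)  tX=1.3909 tY=0.3002  stride 1/|dx|=3.8637 1/|dy|=1.0353
    cross y-line → (5,5), t=0.3002
    cross y-line → (5,6), t=1.3355
    cross x-line → (4,6), t=1.3909
    cross y-line → (4,7), t=2.3708 (wall)
  → r_1 = 2.3708
beam 2: φ=0°, α=195°
  d=(-0.9659,-0.2588)  start (5,4)  tX=0.3727 tY=2.7432  stride 1/|dx|=1.0353 1/|dy|=3.8637
    cross x-line → (4,4), t=0.3727
    cross x-line → (3,4), t=1.4080
    cross x-line → (2,4), t=2.4433
    cross y-line → (2,3), t=2.7432 (wall)
  → r_2 = 2.7432
beam 3: φ=90°, α=285°
  d=(0.2588,-0.9659)  start (5,4)  tX=2.4728 tY=0.7350  stride 1/|dx|=3.8637 1/|dy|=1.0353
    cross y-line → (5,3), t=0.7350
    cross y-line → (5,2), t=1.7703
    cross x-line → (6,2), t=2.4728 (wall)
  → r_3 = 2.4728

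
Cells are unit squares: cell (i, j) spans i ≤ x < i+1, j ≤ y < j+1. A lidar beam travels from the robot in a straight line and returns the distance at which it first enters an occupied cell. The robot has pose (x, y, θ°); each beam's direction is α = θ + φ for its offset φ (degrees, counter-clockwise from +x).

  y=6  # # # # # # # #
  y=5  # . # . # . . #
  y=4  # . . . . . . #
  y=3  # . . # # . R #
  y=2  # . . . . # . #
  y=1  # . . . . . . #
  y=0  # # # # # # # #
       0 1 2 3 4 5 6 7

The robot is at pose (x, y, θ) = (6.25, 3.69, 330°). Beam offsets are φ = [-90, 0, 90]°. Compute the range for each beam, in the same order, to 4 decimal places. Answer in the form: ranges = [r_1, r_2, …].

beam 1: φ=-90°, α=240°
  direction (-0.5000, -0.8660); cell (6,3); t to first gridline: x 0.5000, y 0.7967 (then +2.0000 / +1.1547)
    (5,3) via x @ 0.5000
    (5,2) via y @ 0.7967  # hit
  → r_1 = 0.7967
beam 2: φ=0°, α=330°
  direction (0.8660, -0.5000); cell (6,3); t to first gridline: x 0.8660, y 1.3800 (then +1.1547 / +2.0000)
    (7,3) via x @ 0.8660  # hit
  → r_2 = 0.8660
beam 3: φ=90°, α=60°
  direction (0.5000, 0.8660); cell (6,3); t to first gridline: x 1.5000, y 0.3580 (then +2.0000 / +1.1547)
    (6,4) via y @ 0.3580
    (7,4) via x @ 1.5000  # hit
  → r_3 = 1.5000

ranges = [0.7967, 0.8660, 1.5000]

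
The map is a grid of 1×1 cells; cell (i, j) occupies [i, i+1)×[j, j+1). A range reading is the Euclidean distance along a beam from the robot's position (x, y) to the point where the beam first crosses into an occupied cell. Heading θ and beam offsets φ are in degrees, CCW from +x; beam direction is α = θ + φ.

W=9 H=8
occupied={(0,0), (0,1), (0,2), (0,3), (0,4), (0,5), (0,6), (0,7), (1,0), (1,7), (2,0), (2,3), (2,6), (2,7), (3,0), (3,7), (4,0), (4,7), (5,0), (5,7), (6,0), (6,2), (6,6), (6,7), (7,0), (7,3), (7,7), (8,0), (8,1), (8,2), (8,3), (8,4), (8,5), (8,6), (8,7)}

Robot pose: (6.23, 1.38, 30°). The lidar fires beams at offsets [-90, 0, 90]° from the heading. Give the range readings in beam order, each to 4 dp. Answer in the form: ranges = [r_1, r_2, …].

beam 1: φ=-90°, α=300°
  cosα=0.5000 sinα=-0.8660 | (6,1) | tMaxX 1.5400 tMaxY 0.4388 | tΔX 2.0000 tΔY 1.1547
    t=0.4388 [y] (6,0) — stop
  → r_1 = 0.4388
beam 2: φ=0°, α=30°
  cosα=0.8660 sinα=0.5000 | (6,1) | tMaxX 0.8891 tMaxY 1.2400 | tΔX 1.1547 tΔY 2.0000
    t=0.8891 [x] (7,1)
    t=1.2400 [y] (7,2)
    t=2.0438 [x] (8,2) — stop
  → r_2 = 2.0438
beam 3: φ=90°, α=120°
  cosα=-0.5000 sinα=0.8660 | (6,1) | tMaxX 0.4600 tMaxY 0.7159 | tΔX 2.0000 tΔY 1.1547
    t=0.4600 [x] (5,1)
    t=0.7159 [y] (5,2)
    t=1.8706 [y] (5,3)
    t=2.4600 [x] (4,3)
    t=3.0253 [y] (4,4)
    t=4.1800 [y] (4,5)
    t=4.4600 [x] (3,5)
    t=5.3347 [y] (3,6)
    t=6.4600 [x] (2,6) — stop
  → r_3 = 6.4600

ranges = [0.4388, 2.0438, 6.4600]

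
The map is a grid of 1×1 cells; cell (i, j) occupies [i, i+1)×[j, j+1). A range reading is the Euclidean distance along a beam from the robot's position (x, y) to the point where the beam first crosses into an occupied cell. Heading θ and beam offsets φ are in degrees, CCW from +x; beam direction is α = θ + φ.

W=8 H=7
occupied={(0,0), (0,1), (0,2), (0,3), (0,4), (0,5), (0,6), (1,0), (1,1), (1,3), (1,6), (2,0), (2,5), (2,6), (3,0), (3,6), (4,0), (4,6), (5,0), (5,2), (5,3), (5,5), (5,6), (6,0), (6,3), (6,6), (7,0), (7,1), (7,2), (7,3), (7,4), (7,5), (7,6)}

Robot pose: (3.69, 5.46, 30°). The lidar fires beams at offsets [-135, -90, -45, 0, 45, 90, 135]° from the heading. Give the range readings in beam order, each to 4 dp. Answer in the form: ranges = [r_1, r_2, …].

beam 1: φ=-135°, α=255°
  cosα=-0.2588 sinα=-0.9659 | (3,5) | tMaxX 2.6660 tMaxY 0.4762 | tΔX 3.8637 tΔY 1.0353
    t=0.4762 [y] (3,4)
    t=1.5115 [y] (3,3)
    t=2.5468 [y] (3,2)
    t=2.6660 [x] (2,2)
    t=3.5821 [y] (2,1)
    t=4.6173 [y] (2,0) — stop
  → r_1 = 4.6173
beam 2: φ=-90°, α=300°
  cosα=0.5000 sinα=-0.8660 | (3,5) | tMaxX 0.6200 tMaxY 0.5312 | tΔX 2.0000 tΔY 1.1547
    t=0.5312 [y] (3,4)
    t=0.6200 [x] (4,4)
    t=1.6859 [y] (4,3)
    t=2.6200 [x] (5,3) — stop
  → r_2 = 2.6200
beam 3: φ=-45°, α=345°
  cosα=0.9659 sinα=-0.2588 | (3,5) | tMaxX 0.3209 tMaxY 1.7773 | tΔX 1.0353 tΔY 3.8637
    t=0.3209 [x] (4,5)
    t=1.3562 [x] (5,5) — stop
  → r_3 = 1.3562
beam 4: φ=0°, α=30°
  cosα=0.8660 sinα=0.5000 | (3,5) | tMaxX 0.3580 tMaxY 1.0800 | tΔX 1.1547 tΔY 2.0000
    t=0.3580 [x] (4,5)
    t=1.0800 [y] (4,6) — stop
  → r_4 = 1.0800
beam 5: φ=45°, α=75°
  cosα=0.2588 sinα=0.9659 | (3,5) | tMaxX 1.1977 tMaxY 0.5590 | tΔX 3.8637 tΔY 1.0353
    t=0.5590 [y] (3,6) — stop
  → r_5 = 0.5590
beam 6: φ=90°, α=120°
  cosα=-0.5000 sinα=0.8660 | (3,5) | tMaxX 1.3800 tMaxY 0.6235 | tΔX 2.0000 tΔY 1.1547
    t=0.6235 [y] (3,6) — stop
  → r_6 = 0.6235
beam 7: φ=135°, α=165°
  cosα=-0.9659 sinα=0.2588 | (3,5) | tMaxX 0.7143 tMaxY 2.0864 | tΔX 1.0353 tΔY 3.8637
    t=0.7143 [x] (2,5) — stop
  → r_7 = 0.7143

ranges = [4.6173, 2.6200, 1.3562, 1.0800, 0.5590, 0.6235, 0.7143]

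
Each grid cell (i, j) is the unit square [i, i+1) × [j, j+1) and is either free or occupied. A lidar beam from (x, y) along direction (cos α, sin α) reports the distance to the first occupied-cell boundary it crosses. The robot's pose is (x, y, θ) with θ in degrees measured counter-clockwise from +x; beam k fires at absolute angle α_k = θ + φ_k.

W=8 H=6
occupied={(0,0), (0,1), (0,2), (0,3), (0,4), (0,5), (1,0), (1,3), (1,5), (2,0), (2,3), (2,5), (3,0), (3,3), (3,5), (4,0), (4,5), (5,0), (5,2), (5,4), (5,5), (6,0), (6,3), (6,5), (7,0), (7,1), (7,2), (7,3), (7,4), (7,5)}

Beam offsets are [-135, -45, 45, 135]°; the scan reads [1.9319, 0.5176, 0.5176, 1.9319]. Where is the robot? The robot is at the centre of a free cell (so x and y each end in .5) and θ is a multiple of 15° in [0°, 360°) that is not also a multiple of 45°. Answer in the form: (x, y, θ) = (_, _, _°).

(x, y, θ) = (4.5, 4.5, 60°)

The pose lattice has 18·16 = 288 candidates. Test each by forward raycasting.
  (3.5, 1.5, 345°): beam 1 = 1.0000 ≠ 1.9319 ✗
  (5.5, 1.5, 330°): beam 3 = 1.5529 ≠ 0.5176 ✗
  (3.5, 1.5, 60°): beam 1 = 0.5176 ≠ 1.9319 ✗
  (4.5, 1.5, 195°): beam 1 = 1.0000 ≠ 1.9319 ✗
  (5.5, 3.5, 120°): beam 1 = 0.5176 ≠ 1.9319 ✗
  …
  (4.5, 4.5, 60°): r_1=1.9319, r_2=0.5176, r_3=0.5176, r_4=1.9319 — all match ✓
Unique over the lattice → pose = (4.5, 4.5, 60°).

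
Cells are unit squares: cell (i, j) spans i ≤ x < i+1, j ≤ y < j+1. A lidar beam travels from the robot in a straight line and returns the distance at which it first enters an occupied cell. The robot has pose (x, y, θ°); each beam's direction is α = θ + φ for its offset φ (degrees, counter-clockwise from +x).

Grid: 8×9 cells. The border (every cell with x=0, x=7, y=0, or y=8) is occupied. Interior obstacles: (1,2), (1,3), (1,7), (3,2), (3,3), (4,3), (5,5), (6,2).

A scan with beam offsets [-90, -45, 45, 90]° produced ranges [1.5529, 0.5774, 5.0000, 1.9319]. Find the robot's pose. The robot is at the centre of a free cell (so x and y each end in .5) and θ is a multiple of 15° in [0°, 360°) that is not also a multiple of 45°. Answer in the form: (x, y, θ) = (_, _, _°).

(x, y, θ) = (5.5, 4.5, 105°)

Enumerate (i+0.5, j+0.5, θ) over the 34 free cells and 16 admissible headings. For each, cast all 4 beams and compare to the given ranges.
  (1.5, 6.5, 255°): beam 1 = 0.5176 ≠ 1.5529 ✗
  (6.5, 3.5, 285°): beam 3 = 0.5774 ≠ 5.0000 ✗
  (6.5, 6.5, 285°): beam 1 = 5.6940 ≠ 1.5529 ✗
  (2.5, 2.5, 120°): beam 1 = 0.5774 ≠ 1.5529 ✗
  …
  (5.5, 4.5, 105°): r_1=1.5529, r_2=0.5774, r_3=5.0000, r_4=1.9319 — all match ✓
Unique over the lattice → pose = (5.5, 4.5, 105°).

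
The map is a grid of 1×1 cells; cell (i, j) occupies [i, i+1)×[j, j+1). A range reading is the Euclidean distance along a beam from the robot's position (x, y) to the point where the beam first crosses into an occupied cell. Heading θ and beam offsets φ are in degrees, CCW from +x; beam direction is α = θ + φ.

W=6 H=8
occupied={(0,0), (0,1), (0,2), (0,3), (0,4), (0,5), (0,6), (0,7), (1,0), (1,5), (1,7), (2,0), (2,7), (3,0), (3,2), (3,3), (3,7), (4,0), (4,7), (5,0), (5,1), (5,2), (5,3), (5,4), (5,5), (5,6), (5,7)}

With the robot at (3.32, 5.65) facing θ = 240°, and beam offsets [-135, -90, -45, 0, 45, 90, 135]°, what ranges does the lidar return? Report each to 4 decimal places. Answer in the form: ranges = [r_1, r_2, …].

beam 1: φ=-135°, α=105°
  dir = (cos 105°, sin 105°) = (-0.2588, 0.9659); from cell (3,5)
  next x-line at t=1.2364, next y-line at t=0.3623; Δt_x=3.8637, Δt_y=1.0353
    y: enter (3,6) at t=0.3623
    x: enter (2,6) at t=1.2364
    y: enter (2,7) at t=1.3976 ← occupied
  → r_1 = 1.3976
beam 2: φ=-90°, α=150°
  dir = (cos 150°, sin 150°) = (-0.8660, 0.5000); from cell (3,5)
  next x-line at t=0.3695, next y-line at t=0.7000; Δt_x=1.1547, Δt_y=2.0000
    x: enter (2,5) at t=0.3695
    y: enter (2,6) at t=0.7000
    x: enter (1,6) at t=1.5242
    x: enter (0,6) at t=2.6789 ← occupied
  → r_2 = 2.6789
beam 3: φ=-45°, α=195°
  dir = (cos 195°, sin 195°) = (-0.9659, -0.2588); from cell (3,5)
  next x-line at t=0.3313, next y-line at t=2.5114; Δt_x=1.0353, Δt_y=3.8637
    x: enter (2,5) at t=0.3313
    x: enter (1,5) at t=1.3666 ← occupied
  → r_3 = 1.3666
beam 4: φ=0°, α=240°
  dir = (cos 240°, sin 240°) = (-0.5000, -0.8660); from cell (3,5)
  next x-line at t=0.6400, next y-line at t=0.7506; Δt_x=2.0000, Δt_y=1.1547
    x: enter (2,5) at t=0.6400
    y: enter (2,4) at t=0.7506
    y: enter (2,3) at t=1.9053
    x: enter (1,3) at t=2.6400
    y: enter (1,2) at t=3.0600
    y: enter (1,1) at t=4.2147
    x: enter (0,1) at t=4.6400 ← occupied
  → r_4 = 4.6400
beam 5: φ=45°, α=285°
  dir = (cos 285°, sin 285°) = (0.2588, -0.9659); from cell (3,5)
  next x-line at t=2.6273, next y-line at t=0.6729; Δt_x=3.8637, Δt_y=1.0353
    y: enter (3,4) at t=0.6729
    y: enter (3,3) at t=1.7082 ← occupied
  → r_5 = 1.7082
beam 6: φ=90°, α=330°
  dir = (cos 330°, sin 330°) = (0.8660, -0.5000); from cell (3,5)
  next x-line at t=0.7852, next y-line at t=1.3000; Δt_x=1.1547, Δt_y=2.0000
    x: enter (4,5) at t=0.7852
    y: enter (4,4) at t=1.3000
    x: enter (5,4) at t=1.9399 ← occupied
  → r_6 = 1.9399
beam 7: φ=135°, α=15°
  dir = (cos 15°, sin 15°) = (0.9659, 0.2588); from cell (3,5)
  next x-line at t=0.7040, next y-line at t=1.3523; Δt_x=1.0353, Δt_y=3.8637
    x: enter (4,5) at t=0.7040
    y: enter (4,6) at t=1.3523
    x: enter (5,6) at t=1.7393 ← occupied
  → r_7 = 1.7393

ranges = [1.3976, 2.6789, 1.3666, 4.6400, 1.7082, 1.9399, 1.7393]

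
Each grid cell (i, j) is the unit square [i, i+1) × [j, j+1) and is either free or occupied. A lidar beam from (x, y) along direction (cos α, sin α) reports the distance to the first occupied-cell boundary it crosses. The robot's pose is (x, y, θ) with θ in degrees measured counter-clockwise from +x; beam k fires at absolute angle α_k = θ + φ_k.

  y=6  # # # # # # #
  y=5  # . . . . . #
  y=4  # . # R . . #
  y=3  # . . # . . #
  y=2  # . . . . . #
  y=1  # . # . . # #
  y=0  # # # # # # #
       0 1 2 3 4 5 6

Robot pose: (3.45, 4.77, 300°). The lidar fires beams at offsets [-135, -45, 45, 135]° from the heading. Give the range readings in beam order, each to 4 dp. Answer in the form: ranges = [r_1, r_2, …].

ranges = [0.4659, 0.7972, 2.6400, 1.2734]

beam 1: φ=-135°, α=165°
  d=(-0.9659,0.2588)  start (3,4)  tX=0.4659 tY=0.8887  stride 1/|dx|=1.0353 1/|dy|=3.8637
    cross x-line → (2,4), t=0.4659 (wall)
  → r_1 = 0.4659
beam 2: φ=-45°, α=255°
  d=(-0.2588,-0.9659)  start (3,4)  tX=1.7387 tY=0.7972  stride 1/|dx|=3.8637 1/|dy|=1.0353
    cross y-line → (3,3), t=0.7972 (wall)
  → r_2 = 0.7972
beam 3: φ=45°, α=345°
  d=(0.9659,-0.2588)  start (3,4)  tX=0.5694 tY=2.9751  stride 1/|dx|=1.0353 1/|dy|=3.8637
    cross x-line → (4,4), t=0.5694
    cross x-line → (5,4), t=1.6047
    cross x-line → (6,4), t=2.6400 (wall)
  → r_3 = 2.6400
beam 4: φ=135°, α=75°
  d=(0.2588,0.9659)  start (3,4)  tX=2.1250 tY=0.2381  stride 1/|dx|=3.8637 1/|dy|=1.0353
    cross y-line → (3,5), t=0.2381
    cross y-line → (3,6), t=1.2734 (wall)
  → r_4 = 1.2734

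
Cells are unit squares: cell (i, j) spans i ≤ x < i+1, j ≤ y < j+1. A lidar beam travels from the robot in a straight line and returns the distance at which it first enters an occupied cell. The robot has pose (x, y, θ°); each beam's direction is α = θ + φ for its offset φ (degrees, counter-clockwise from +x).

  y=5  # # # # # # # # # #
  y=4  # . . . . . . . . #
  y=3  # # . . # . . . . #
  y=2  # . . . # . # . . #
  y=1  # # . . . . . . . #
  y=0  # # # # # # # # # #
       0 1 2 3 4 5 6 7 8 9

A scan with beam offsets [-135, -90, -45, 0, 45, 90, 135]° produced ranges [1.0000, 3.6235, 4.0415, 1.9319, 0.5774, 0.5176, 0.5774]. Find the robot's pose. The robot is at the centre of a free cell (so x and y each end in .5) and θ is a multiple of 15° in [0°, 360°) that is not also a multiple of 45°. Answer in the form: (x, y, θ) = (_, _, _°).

(x, y, θ) = (8.5, 4.5, 285°)

The pose lattice has 27·16 = 432 candidates. Test each by forward raycasting.
  (3.5, 1.5, 255°): beam 1 = 4.0415 ≠ 1.0000 ✗
  (7.5, 2.5, 60°): beam 1 = 1.5529 ≠ 1.0000 ✗
  (4.5, 4.5, 15°): beam 1 = 0.5774 ≠ 1.0000 ✗
  (8.5, 1.5, 75°): beam 1 = 0.5774 ≠ 1.0000 ✗
  …
  (8.5, 4.5, 285°): r_1=1.0000, r_2=3.6235, r_3=4.0415, r_4=1.9319, r_5=0.5774, r_6=0.5176, r_7=0.5774 — all match ✓
No second candidate reproduces the full scan.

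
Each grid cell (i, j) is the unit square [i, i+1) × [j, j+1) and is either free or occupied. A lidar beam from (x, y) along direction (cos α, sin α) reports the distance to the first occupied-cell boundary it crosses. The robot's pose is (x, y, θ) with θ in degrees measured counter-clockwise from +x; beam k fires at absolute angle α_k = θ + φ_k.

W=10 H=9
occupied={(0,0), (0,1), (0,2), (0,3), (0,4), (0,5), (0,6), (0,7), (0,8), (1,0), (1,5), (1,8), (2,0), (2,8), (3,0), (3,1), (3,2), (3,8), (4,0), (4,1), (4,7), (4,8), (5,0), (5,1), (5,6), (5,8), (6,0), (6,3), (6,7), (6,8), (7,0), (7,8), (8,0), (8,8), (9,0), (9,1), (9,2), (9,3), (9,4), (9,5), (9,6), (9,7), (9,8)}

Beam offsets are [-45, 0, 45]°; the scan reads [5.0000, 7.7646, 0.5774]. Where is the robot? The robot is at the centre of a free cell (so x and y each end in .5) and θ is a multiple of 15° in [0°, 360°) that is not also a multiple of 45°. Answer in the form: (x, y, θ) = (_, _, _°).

The pose lattice has 47·16 = 752 candidates. Test each by forward raycasting.
  (5.5, 3.5, 255°): beam 1 = 1.7321 ≠ 5.0000 ✗
  (6.5, 4.5, 165°): beam 1 = 1.7321 ≠ 5.0000 ✗
  (6.5, 5.5, 60°): beam 1 = 2.5882 ≠ 5.0000 ✗
  (6.5, 1.5, 195°): beam 1 = 0.5774 ≠ 5.0000 ✗
  …
  (1.5, 4.5, 15°): r_1=5.0000, r_2=7.7646, r_3=0.5774 — all match ✓
No second candidate reproduces the full scan.

(x, y, θ) = (1.5, 4.5, 15°)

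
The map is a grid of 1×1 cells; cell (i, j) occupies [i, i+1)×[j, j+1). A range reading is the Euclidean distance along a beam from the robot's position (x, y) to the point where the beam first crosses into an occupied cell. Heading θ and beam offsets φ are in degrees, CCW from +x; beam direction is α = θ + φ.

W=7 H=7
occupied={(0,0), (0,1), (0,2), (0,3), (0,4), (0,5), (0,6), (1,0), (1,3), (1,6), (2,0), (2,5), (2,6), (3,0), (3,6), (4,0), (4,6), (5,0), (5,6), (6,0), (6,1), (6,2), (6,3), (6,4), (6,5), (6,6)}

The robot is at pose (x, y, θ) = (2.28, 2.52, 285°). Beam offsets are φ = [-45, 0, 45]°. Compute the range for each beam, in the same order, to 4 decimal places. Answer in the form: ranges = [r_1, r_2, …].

ranges = [1.7551, 1.5736, 3.0400]

beam 1: φ=-45°, α=240°
  direction (-0.5000, -0.8660); cell (2,2); t to first gridline: x 0.5600, y 0.6004 (then +2.0000 / +1.1547)
    (1,2) via x @ 0.5600
    (1,1) via y @ 0.6004
    (1,0) via y @ 1.7551  # hit
  → r_1 = 1.7551
beam 2: φ=0°, α=285°
  direction (0.2588, -0.9659); cell (2,2); t to first gridline: x 2.7819, y 0.5383 (then +3.8637 / +1.0353)
    (2,1) via y @ 0.5383
    (2,0) via y @ 1.5736  # hit
  → r_2 = 1.5736
beam 3: φ=45°, α=330°
  direction (0.8660, -0.5000); cell (2,2); t to first gridline: x 0.8314, y 1.0400 (then +1.1547 / +2.0000)
    (3,2) via x @ 0.8314
    (3,1) via y @ 1.0400
    (4,1) via x @ 1.9861
    (4,0) via y @ 3.0400  # hit
  → r_3 = 3.0400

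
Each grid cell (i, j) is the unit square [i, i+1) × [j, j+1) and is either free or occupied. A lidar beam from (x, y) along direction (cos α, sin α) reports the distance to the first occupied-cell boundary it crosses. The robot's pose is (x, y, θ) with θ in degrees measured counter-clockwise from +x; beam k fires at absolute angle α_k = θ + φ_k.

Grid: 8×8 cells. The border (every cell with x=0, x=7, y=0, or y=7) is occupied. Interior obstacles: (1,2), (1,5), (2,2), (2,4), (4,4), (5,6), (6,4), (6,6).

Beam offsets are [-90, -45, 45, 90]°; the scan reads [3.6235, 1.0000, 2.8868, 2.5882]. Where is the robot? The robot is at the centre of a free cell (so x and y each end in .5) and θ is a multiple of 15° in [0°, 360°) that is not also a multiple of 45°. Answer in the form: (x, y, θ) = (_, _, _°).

The pose lattice has 28·16 = 448 candidates. Test each by forward raycasting.
  (2.5, 5.5, 150°): beam 1 = 1.7321 ≠ 3.6235 ✗
  (2.5, 1.5, 60°): beam 1 = 1.0000 ≠ 3.6235 ✗
  (2.5, 3.5, 195°): beam 1 = 0.5176 ≠ 3.6235 ✗
  (3.5, 3.5, 75°): beam 3 = 1.0000 ≠ 2.8868 ✗
  (3.5, 2.5, 60°): beam 1 = 3.0000 ≠ 3.6235 ✗
  …
  (5.5, 3.5, 195°): r_1=3.6235, r_2=1.0000, r_3=2.8868, r_4=2.5882 — all match ✓
Only this pose fits every beam.

(x, y, θ) = (5.5, 3.5, 195°)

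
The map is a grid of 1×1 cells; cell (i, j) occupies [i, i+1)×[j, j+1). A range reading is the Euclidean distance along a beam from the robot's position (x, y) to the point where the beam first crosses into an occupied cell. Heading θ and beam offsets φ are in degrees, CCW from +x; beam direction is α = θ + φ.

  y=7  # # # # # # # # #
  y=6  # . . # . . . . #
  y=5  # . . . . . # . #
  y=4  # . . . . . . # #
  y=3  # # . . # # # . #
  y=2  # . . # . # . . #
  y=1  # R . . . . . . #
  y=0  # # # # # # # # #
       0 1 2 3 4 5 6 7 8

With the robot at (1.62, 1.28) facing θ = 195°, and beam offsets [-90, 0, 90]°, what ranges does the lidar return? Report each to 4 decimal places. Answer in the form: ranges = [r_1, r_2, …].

beam 1: φ=-90°, α=105°
  dir = (cos 105°, sin 105°) = (-0.2588, 0.9659); from cell (1,1)
  next x-line at t=2.3955, next y-line at t=0.7454; Δt_x=3.8637, Δt_y=1.0353
    y: enter (1,2) at t=0.7454
    y: enter (1,3) at t=1.7807 ← occupied
  → r_1 = 1.7807
beam 2: φ=0°, α=195°
  dir = (cos 195°, sin 195°) = (-0.9659, -0.2588); from cell (1,1)
  next x-line at t=0.6419, next y-line at t=1.0818; Δt_x=1.0353, Δt_y=3.8637
    x: enter (0,1) at t=0.6419 ← occupied
  → r_2 = 0.6419
beam 3: φ=90°, α=285°
  dir = (cos 285°, sin 285°) = (0.2588, -0.9659); from cell (1,1)
  next x-line at t=1.4682, next y-line at t=0.2899; Δt_x=3.8637, Δt_y=1.0353
    y: enter (1,0) at t=0.2899 ← occupied
  → r_3 = 0.2899

ranges = [1.7807, 0.6419, 0.2899]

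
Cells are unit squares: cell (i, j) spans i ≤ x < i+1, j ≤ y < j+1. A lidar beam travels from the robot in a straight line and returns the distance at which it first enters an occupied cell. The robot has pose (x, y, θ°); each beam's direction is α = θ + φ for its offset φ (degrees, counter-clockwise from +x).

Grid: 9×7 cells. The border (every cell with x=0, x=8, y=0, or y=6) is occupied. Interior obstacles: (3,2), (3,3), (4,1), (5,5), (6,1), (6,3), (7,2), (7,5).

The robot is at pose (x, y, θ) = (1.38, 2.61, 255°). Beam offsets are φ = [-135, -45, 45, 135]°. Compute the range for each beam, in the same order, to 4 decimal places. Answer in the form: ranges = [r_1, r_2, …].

beam 1: φ=-135°, α=120°
  cosα=-0.5000 sinα=0.8660 | (1,2) | tMaxX 0.7600 tMaxY 0.4503 | tΔX 2.0000 tΔY 1.1547
    t=0.4503 [y] (1,3)
    t=0.7600 [x] (0,3) — stop
  → r_1 = 0.7600
beam 2: φ=-45°, α=210°
  cosα=-0.8660 sinα=-0.5000 | (1,2) | tMaxX 0.4388 tMaxY 1.2200 | tΔX 1.1547 tΔY 2.0000
    t=0.4388 [x] (0,2) — stop
  → r_2 = 0.4388
beam 3: φ=45°, α=300°
  cosα=0.5000 sinα=-0.8660 | (1,2) | tMaxX 1.2400 tMaxY 0.7044 | tΔX 2.0000 tΔY 1.1547
    t=0.7044 [y] (1,1)
    t=1.2400 [x] (2,1)
    t=1.8591 [y] (2,0) — stop
  → r_3 = 1.8591
beam 4: φ=135°, α=30°
  cosα=0.8660 sinα=0.5000 | (1,2) | tMaxX 0.7159 tMaxY 0.7800 | tΔX 1.1547 tΔY 2.0000
    t=0.7159 [x] (2,2)
    t=0.7800 [y] (2,3)
    t=1.8706 [x] (3,3) — stop
  → r_4 = 1.8706

ranges = [0.7600, 0.4388, 1.8591, 1.8706]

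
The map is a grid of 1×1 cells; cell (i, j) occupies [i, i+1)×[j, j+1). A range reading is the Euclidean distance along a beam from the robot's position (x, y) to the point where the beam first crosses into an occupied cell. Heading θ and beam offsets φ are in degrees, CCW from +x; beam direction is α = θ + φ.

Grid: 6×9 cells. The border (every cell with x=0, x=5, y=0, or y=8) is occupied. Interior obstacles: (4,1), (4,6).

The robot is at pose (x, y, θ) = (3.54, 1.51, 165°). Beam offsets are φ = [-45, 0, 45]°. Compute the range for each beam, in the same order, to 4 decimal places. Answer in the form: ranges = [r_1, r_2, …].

beam 1: φ=-45°, α=120°
  cosα=-0.5000 sinα=0.8660 | (3,1) | tMaxX 1.0800 tMaxY 0.5658 | tΔX 2.0000 tΔY 1.1547
    t=0.5658 [y] (3,2)
    t=1.0800 [x] (2,2)
    t=1.7205 [y] (2,3)
    t=2.8752 [y] (2,4)
    t=3.0800 [x] (1,4)
    t=4.0299 [y] (1,5)
    t=5.0800 [x] (0,5) — stop
  → r_1 = 5.0800
beam 2: φ=0°, α=165°
  cosα=-0.9659 sinα=0.2588 | (3,1) | tMaxX 0.5590 tMaxY 1.8932 | tΔX 1.0353 tΔY 3.8637
    t=0.5590 [x] (2,1)
    t=1.5943 [x] (1,1)
    t=1.8932 [y] (1,2)
    t=2.6296 [x] (0,2) — stop
  → r_2 = 2.6296
beam 3: φ=45°, α=210°
  cosα=-0.8660 sinα=-0.5000 | (3,1) | tMaxX 0.6235 tMaxY 1.0200 | tΔX 1.1547 tΔY 2.0000
    t=0.6235 [x] (2,1)
    t=1.0200 [y] (2,0) — stop
  → r_3 = 1.0200

ranges = [5.0800, 2.6296, 1.0200]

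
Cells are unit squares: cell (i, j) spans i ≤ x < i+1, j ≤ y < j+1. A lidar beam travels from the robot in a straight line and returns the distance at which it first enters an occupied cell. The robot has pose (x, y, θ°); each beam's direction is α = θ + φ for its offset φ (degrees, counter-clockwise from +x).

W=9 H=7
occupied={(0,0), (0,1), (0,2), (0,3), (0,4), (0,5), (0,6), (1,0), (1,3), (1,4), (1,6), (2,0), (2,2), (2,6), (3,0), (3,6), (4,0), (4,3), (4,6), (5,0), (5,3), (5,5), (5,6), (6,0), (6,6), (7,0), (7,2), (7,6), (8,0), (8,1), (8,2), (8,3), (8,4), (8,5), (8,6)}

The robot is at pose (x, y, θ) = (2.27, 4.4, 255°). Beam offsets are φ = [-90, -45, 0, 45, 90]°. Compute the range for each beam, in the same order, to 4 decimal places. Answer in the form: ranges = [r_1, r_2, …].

ranges = [0.2795, 0.3118, 1.0432, 3.9260, 1.7910]

beam 1: φ=-90°, α=165°
  cosα=-0.9659 sinα=0.2588 | (2,4) | tMaxX 0.2795 tMaxY 2.3182 | tΔX 1.0353 tΔY 3.8637
    t=0.2795 [x] (1,4) — stop
  → r_1 = 0.2795
beam 2: φ=-45°, α=210°
  cosα=-0.8660 sinα=-0.5000 | (2,4) | tMaxX 0.3118 tMaxY 0.8000 | tΔX 1.1547 tΔY 2.0000
    t=0.3118 [x] (1,4) — stop
  → r_2 = 0.3118
beam 3: φ=0°, α=255°
  cosα=-0.2588 sinα=-0.9659 | (2,4) | tMaxX 1.0432 tMaxY 0.4141 | tΔX 3.8637 tΔY 1.0353
    t=0.4141 [y] (2,3)
    t=1.0432 [x] (1,3) — stop
  → r_3 = 1.0432
beam 4: φ=45°, α=300°
  cosα=0.5000 sinα=-0.8660 | (2,4) | tMaxX 1.4600 tMaxY 0.4619 | tΔX 2.0000 tΔY 1.1547
    t=0.4619 [y] (2,3)
    t=1.4600 [x] (3,3)
    t=1.6166 [y] (3,2)
    t=2.7713 [y] (3,1)
    t=3.4600 [x] (4,1)
    t=3.9260 [y] (4,0) — stop
  → r_4 = 3.9260
beam 5: φ=90°, α=345°
  cosα=0.9659 sinα=-0.2588 | (2,4) | tMaxX 0.7558 tMaxY 1.5455 | tΔX 1.0353 tΔY 3.8637
    t=0.7558 [x] (3,4)
    t=1.5455 [y] (3,3)
    t=1.7910 [x] (4,3) — stop
  → r_5 = 1.7910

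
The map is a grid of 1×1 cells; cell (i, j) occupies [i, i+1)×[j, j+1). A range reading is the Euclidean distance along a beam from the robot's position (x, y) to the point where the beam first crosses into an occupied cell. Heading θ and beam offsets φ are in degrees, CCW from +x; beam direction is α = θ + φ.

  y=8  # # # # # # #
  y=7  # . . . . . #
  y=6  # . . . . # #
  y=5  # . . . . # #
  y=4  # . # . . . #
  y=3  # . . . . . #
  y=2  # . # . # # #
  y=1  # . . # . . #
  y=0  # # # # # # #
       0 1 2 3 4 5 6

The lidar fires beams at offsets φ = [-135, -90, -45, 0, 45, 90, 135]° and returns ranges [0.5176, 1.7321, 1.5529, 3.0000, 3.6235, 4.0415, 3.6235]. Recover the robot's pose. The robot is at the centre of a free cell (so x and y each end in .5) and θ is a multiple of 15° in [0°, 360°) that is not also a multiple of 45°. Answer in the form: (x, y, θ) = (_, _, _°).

Candidates: 28 free-cell centres × 16 headings = 448 poses. Raycast each; keep the one whose scan matches to 4 dp.
  (3.5, 2.5, 300°): beam 2 = 0.5774 ≠ 1.7321 ✗
  (2.5, 1.5, 30°): beam 2 = 0.5774 ≠ 1.7321 ✗
  (2.5, 3.5, 300°): beam 1 = 1.5529 ≠ 0.5176 ✗
  (1.5, 3.5, 210°): beam 1 = 4.6587 ≠ 0.5176 ✗
  …
  (4.5, 6.5, 150°): r_1=0.5176, r_2=1.7321, r_3=1.5529, r_4=3.0000, r_5=3.6235, r_6=4.0415, r_7=3.6235 — all match ✓
No second candidate reproduces the full scan.

(x, y, θ) = (4.5, 6.5, 150°)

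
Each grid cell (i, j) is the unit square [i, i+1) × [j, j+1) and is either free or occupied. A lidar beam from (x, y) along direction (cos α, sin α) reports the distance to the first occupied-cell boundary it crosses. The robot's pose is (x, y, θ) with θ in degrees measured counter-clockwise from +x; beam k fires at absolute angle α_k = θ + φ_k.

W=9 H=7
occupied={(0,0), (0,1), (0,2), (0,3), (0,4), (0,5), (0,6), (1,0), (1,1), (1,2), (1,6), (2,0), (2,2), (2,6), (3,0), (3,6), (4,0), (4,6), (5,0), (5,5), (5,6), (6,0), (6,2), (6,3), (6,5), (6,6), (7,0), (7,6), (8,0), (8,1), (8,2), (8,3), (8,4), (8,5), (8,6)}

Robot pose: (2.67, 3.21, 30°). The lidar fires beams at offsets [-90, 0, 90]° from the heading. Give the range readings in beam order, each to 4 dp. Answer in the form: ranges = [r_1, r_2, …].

beam 1: φ=-90°, α=300°
  direction (0.5000, -0.8660); cell (2,3); t to first gridline: x 0.6600, y 0.2425 (then +2.0000 / +1.1547)
    (2,2) via y @ 0.2425  # hit
  → r_1 = 0.2425
beam 2: φ=0°, α=30°
  direction (0.8660, 0.5000); cell (2,3); t to first gridline: x 0.3811, y 1.5800 (then +1.1547 / +2.0000)
    (3,3) via x @ 0.3811
    (4,3) via x @ 1.5358
    (4,4) via y @ 1.5800
    (5,4) via x @ 2.6905
    (5,5) via y @ 3.5800  # hit
  → r_2 = 3.5800
beam 3: φ=90°, α=120°
  direction (-0.5000, 0.8660); cell (2,3); t to first gridline: x 1.3400, y 0.9122 (then +2.0000 / +1.1547)
    (2,4) via y @ 0.9122
    (1,4) via x @ 1.3400
    (1,5) via y @ 2.0669
    (1,6) via y @ 3.2216  # hit
  → r_3 = 3.2216

ranges = [0.2425, 3.5800, 3.2216]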